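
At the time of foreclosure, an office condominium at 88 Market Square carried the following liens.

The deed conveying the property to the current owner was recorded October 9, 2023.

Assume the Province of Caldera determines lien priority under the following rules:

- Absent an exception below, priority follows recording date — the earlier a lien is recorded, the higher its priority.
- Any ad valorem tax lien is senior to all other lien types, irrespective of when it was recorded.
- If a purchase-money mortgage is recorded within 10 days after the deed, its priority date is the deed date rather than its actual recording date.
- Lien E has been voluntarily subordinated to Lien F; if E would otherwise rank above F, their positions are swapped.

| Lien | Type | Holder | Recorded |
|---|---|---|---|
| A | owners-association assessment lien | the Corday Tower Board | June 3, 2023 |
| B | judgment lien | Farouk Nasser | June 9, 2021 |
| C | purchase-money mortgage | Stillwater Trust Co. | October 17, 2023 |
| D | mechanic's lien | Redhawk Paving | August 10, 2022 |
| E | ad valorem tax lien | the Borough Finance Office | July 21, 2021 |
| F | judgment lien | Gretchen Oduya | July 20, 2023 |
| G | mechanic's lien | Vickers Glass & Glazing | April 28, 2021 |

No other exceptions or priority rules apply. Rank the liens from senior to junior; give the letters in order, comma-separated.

Adjusting effective dates: C was recorded within the 10-day window, so its effective date is the deed date October 9, 2023.
E, as an ad valorem tax lien, has superpriority and ranks first.
Among the remaining liens, by effective date: G (April 28, 2021), B (June 9, 2021), D (August 10, 2022), A (June 3, 2023), F (July 20, 2023), C (October 9, 2023).
E is senior to F before the subordination, so the two trade places.

F, G, B, D, A, E, C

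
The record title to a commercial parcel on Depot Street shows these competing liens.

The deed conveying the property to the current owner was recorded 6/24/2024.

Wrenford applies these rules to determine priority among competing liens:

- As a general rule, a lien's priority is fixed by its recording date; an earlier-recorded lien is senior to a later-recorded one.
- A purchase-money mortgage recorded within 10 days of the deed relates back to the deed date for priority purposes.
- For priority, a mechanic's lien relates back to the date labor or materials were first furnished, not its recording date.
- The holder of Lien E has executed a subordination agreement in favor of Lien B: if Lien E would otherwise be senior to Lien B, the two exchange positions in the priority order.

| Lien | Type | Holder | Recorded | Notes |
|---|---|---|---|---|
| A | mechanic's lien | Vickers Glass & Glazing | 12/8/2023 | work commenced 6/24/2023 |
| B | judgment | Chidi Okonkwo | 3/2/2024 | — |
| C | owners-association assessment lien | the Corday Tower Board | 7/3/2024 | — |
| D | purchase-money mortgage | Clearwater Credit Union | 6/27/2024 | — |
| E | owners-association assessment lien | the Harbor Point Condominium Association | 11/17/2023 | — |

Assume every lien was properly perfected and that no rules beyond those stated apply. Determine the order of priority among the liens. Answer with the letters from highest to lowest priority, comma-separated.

Adjusting effective dates: A's effective date is 6/24/2023, when work began; D's effective date is the deed date, 6/24/2024.
By effective date: A (6/24/2023), E (11/17/2023), B (3/2/2024), D (6/24/2024), C (7/3/2024).
E would otherwise be senior to B, so under the subordination agreement E and B exchange positions.

A, B, E, D, C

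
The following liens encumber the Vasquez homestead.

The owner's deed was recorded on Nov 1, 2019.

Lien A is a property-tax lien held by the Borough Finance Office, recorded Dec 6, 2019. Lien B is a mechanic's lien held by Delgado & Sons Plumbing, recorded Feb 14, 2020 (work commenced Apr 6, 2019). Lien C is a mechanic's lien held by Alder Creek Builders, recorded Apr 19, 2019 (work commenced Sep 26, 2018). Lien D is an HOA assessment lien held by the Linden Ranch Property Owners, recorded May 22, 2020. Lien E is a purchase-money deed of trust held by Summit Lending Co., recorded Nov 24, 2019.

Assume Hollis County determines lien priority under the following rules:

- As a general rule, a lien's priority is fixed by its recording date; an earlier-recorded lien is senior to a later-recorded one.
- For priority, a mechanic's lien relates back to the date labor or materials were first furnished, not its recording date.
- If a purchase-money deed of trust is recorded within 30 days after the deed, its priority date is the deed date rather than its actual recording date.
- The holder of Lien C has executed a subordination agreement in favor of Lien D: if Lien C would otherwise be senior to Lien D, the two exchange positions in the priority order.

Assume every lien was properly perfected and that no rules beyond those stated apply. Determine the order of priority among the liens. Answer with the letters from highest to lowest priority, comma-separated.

D, B, E, A, C

Effective dates: B relates back to Apr 6, 2019 (work commenced); C is treated as recorded Sep 26, 2018, the work-commencement date; E was recorded within the 30-day window, so its effective date is the deed date Nov 1, 2019.
By effective date: C (Sep 26, 2018), B (Apr 6, 2019), E (Nov 1, 2019), A (Dec 6, 2019), D (May 22, 2020).
Because C would otherwise rank above D, the subordination swaps them.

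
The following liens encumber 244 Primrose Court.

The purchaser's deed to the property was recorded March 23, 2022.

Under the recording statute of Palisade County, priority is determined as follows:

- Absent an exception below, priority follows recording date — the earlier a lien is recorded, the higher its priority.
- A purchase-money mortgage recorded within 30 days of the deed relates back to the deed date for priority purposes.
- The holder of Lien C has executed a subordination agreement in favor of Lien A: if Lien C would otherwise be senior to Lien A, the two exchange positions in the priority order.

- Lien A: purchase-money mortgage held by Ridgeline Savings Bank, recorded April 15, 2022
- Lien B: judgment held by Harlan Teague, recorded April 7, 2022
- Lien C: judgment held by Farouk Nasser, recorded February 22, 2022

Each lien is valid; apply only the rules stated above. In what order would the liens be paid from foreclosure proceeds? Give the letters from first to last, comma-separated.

A, C, B

Adjusting effective dates: A's effective date is the deed date, March 23, 2022.
Sorted by effective date: C (February 22, 2022), A (March 23, 2022), B (April 7, 2022).
C would otherwise be senior to A, so under the subordination agreement C and A exchange positions.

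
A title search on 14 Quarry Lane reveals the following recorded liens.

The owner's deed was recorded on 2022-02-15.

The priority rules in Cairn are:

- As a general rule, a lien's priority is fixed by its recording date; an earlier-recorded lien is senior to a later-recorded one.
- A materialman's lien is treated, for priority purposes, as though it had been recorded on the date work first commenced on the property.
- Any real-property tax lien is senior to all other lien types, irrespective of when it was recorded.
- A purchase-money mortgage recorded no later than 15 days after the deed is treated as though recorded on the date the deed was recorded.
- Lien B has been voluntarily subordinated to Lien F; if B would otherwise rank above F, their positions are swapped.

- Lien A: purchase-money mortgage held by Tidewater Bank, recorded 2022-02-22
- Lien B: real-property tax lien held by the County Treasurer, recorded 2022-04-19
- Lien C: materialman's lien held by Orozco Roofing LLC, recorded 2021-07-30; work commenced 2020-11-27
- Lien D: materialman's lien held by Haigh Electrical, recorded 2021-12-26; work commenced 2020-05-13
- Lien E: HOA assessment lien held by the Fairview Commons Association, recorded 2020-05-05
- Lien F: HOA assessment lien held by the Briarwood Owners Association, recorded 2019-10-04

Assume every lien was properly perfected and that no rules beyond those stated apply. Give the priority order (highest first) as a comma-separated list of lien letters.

First, effective dates: A was recorded within the 15-day window, so its effective date is the deed date 2022-02-15; C is treated as recorded 2020-11-27, the work-commencement date; D is treated as recorded 2020-05-13, the work-commencement date.
B is a real-property tax lien, so it outranks all other liens regardless of date.
Remaining liens by effective date: F (2019-10-04), E (2020-05-05), D (2020-05-13), C (2020-11-27), A (2022-02-15).
The subordination applies — B was senior to F — so B and F swap.

F, B, E, D, C, A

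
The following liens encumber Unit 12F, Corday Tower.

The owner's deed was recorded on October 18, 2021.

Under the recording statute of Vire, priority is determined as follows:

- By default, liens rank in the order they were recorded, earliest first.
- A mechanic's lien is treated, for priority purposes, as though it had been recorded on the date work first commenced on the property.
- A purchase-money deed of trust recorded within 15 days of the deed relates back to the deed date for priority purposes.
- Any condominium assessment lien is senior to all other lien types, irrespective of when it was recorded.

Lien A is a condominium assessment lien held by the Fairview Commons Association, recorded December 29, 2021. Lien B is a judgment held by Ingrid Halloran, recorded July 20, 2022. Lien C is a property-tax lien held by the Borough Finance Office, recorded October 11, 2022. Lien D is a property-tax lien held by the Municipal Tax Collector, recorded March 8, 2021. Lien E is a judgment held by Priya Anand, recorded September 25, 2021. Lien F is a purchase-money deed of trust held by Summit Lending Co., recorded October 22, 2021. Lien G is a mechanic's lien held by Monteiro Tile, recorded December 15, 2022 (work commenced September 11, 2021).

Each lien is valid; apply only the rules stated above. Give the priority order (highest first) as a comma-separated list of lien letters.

Adjusting effective dates: F was recorded within the 15-day window, so its effective date is the deed date October 18, 2021; G's effective date is September 11, 2021, when work began.
A is a condominium assessment lien and takes priority over every other lien.
The other liens, earliest effective date first: D (March 8, 2021), G (September 11, 2021), E (September 25, 2021), F (October 18, 2021), B (July 20, 2022), C (October 11, 2022).

A, D, G, E, F, B, C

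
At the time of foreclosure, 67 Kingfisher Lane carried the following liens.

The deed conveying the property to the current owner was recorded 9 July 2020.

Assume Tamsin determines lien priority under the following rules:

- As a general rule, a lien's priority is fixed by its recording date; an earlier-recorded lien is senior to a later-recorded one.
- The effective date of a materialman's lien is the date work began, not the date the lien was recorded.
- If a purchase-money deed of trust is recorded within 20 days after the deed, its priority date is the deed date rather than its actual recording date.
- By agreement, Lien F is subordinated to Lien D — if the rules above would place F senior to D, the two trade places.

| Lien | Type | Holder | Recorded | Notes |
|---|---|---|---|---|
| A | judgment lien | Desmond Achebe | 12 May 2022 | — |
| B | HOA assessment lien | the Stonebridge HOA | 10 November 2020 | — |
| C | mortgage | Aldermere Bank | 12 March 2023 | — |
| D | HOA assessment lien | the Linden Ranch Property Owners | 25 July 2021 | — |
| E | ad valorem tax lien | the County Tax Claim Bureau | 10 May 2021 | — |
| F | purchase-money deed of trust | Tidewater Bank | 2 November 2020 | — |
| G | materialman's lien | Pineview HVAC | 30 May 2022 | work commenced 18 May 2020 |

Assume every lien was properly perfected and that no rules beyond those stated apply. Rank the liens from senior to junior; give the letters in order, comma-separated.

G, D, B, E, F, A, C

Effective dates after the stated exceptions: F was recorded 116 days after the deed, outside the 20-day window, so it keeps its recording date; G relates back to 18 May 2020 (work commenced).
Sorted by effective date: G (18 May 2020), F (2 November 2020), B (10 November 2020), E (10 May 2021), D (25 July 2021), A (12 May 2022), C (12 March 2023).
F is senior to D before the subordination, so the two trade places.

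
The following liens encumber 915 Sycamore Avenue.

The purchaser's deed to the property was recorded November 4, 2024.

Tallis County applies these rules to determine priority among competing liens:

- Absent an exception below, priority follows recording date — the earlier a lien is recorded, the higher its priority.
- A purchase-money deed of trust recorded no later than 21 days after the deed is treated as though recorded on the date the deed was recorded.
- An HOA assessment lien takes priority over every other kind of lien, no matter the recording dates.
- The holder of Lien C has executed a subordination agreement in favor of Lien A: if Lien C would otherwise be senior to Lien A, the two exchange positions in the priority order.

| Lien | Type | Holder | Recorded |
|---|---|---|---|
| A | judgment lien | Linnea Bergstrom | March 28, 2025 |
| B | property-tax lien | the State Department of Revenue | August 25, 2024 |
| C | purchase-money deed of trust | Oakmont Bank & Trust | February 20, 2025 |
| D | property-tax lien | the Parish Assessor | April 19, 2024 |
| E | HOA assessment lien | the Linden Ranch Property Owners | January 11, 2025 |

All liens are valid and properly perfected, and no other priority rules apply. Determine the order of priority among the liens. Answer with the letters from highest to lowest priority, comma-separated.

Effective dates: C was recorded 108 days after the deed — beyond 21 days — so no relation-back applies.
E, as an HOA assessment lien, has superpriority and ranks first.
Among the remaining liens, by effective date: D (April 19, 2024), B (August 25, 2024), C (February 20, 2025), A (March 28, 2025).
Because C would otherwise rank above A, the subordination swaps them.

E, D, B, A, C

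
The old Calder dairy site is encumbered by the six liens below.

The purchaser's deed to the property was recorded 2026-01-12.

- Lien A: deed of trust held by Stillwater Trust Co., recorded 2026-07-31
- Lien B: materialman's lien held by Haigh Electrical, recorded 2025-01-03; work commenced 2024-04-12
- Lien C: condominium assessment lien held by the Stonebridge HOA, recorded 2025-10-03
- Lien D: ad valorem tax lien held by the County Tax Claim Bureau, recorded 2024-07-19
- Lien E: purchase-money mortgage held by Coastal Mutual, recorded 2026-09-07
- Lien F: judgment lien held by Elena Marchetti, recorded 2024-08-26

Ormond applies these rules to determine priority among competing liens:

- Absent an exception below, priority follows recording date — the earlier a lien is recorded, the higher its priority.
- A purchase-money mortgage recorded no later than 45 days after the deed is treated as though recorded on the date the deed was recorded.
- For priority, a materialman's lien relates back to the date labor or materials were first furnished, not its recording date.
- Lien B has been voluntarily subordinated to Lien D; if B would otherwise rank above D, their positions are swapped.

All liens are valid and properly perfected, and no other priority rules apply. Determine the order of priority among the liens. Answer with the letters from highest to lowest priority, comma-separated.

D, B, F, C, A, E

Effective dates after the stated exceptions: B is treated as recorded 2024-04-12, the work-commencement date; E missed the 45-day window (238 days after the deed), so its recording date stands.
Sorted by effective date: B (2024-04-12), D (2024-07-19), F (2024-08-26), C (2025-10-03), A (2026-07-31), E (2026-09-07).
The subordination applies — B was senior to D — so B and D swap.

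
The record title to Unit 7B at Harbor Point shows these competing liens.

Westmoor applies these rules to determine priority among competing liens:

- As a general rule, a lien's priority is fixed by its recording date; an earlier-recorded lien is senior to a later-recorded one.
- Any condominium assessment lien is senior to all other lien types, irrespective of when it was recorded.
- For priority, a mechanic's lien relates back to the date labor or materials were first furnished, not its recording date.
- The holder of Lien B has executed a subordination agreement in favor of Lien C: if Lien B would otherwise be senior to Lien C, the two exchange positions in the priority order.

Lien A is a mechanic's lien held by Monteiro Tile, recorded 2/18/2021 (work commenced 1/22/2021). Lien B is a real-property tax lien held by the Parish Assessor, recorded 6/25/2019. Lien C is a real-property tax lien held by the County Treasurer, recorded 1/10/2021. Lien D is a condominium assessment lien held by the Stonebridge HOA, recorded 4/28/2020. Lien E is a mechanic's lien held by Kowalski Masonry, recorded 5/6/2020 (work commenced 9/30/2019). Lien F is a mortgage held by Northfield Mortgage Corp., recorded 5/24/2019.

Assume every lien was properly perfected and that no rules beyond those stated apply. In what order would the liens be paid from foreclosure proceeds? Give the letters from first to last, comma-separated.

D, F, C, E, B, A

Adjusting effective dates: A relates back to 1/22/2021 (work commenced); E is treated as recorded 9/30/2019, the work-commencement date.
As a condominium assessment lien, D is senior to every other lien.
Among the remaining liens, by effective date: F (5/24/2019), B (6/25/2019), E (9/30/2019), C (1/10/2021), A (1/22/2021).
B is senior to C before the subordination, so the two trade places.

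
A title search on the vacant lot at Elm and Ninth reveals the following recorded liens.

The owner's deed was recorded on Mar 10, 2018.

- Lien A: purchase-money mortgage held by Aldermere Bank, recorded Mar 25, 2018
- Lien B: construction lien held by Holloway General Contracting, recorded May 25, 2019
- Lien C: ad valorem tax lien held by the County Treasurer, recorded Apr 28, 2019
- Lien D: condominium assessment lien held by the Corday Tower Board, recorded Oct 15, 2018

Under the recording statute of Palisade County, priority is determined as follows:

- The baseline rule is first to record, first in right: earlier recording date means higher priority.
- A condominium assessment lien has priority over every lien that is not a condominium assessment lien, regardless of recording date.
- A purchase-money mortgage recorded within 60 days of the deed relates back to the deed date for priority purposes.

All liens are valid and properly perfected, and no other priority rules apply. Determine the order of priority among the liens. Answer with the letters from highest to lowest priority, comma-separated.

D, A, C, B

First, effective dates: A's effective date is the deed date, Mar 10, 2018.
D is a condominium assessment lien, so it outranks all other liens regardless of date.
Remaining liens by effective date: A (Mar 10, 2018), C (Apr 28, 2019), B (May 25, 2019).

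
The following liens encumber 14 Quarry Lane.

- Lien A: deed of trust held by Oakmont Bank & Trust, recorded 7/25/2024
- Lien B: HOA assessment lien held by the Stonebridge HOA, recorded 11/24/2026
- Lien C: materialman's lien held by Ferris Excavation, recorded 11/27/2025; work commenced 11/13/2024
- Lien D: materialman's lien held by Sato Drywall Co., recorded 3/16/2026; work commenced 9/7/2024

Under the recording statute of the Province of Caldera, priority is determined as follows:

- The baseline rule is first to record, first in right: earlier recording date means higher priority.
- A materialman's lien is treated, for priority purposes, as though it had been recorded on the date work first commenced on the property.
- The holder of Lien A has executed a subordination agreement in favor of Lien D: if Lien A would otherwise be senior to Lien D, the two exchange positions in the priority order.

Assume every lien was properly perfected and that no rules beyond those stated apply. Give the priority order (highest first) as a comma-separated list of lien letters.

D, A, C, B

Effective dates after the stated exceptions: C relates back to 11/13/2024 (work commenced); D is treated as recorded 9/7/2024, the work-commencement date.
Sorted by effective date: A (7/25/2024), D (9/7/2024), C (11/13/2024), B (11/24/2026).
A would otherwise be senior to D, so under the subordination agreement A and D exchange positions.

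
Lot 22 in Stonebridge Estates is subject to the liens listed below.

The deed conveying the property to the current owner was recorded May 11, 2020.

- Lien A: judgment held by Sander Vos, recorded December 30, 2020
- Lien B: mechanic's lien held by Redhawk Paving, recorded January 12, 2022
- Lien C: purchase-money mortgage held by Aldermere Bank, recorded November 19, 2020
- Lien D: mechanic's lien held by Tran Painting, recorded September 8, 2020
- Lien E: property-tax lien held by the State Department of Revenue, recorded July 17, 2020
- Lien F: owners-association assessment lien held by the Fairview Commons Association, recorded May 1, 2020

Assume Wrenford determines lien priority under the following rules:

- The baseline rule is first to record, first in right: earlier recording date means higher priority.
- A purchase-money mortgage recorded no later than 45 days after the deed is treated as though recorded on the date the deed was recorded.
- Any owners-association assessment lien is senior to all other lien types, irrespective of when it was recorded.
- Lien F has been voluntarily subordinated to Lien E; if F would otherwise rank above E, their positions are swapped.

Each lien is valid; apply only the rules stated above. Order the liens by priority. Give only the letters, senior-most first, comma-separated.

E, F, D, C, A, B

Effective dates: C was recorded 192 days after the deed — beyond 45 days — so no relation-back applies.
F, as an owners-association assessment lien, has superpriority and ranks first.
The other liens, earliest effective date first: E (July 17, 2020), D (September 8, 2020), C (November 19, 2020), A (December 30, 2020), B (January 12, 2022).
The subordination applies — F was senior to E — so F and E swap.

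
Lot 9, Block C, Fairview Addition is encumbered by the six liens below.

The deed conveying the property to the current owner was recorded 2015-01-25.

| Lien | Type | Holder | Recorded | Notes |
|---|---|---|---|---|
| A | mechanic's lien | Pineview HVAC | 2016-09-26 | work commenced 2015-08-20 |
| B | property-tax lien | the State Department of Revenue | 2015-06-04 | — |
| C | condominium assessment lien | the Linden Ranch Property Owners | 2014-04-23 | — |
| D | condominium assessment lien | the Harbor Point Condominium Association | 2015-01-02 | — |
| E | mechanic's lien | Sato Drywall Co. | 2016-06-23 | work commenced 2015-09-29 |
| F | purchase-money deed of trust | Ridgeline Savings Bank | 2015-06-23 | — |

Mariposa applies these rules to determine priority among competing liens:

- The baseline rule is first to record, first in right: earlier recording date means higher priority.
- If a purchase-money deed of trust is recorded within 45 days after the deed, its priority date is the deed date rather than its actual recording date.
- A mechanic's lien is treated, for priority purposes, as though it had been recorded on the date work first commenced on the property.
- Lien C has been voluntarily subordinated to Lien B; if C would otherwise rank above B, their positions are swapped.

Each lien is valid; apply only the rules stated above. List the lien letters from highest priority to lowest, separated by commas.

Adjusting effective dates: A's effective date is 2015-08-20, when work began; E is treated as recorded 2015-09-29, the work-commencement date; F was recorded 149 days after the deed, outside the 45-day window, so it keeps its recording date.
By effective date, earliest first: C (2014-04-23), D (2015-01-02), B (2015-06-04), F (2015-06-23), A (2015-08-20), E (2015-09-29).
C is senior to B before the subordination, so the two trade places.

B, D, C, F, A, E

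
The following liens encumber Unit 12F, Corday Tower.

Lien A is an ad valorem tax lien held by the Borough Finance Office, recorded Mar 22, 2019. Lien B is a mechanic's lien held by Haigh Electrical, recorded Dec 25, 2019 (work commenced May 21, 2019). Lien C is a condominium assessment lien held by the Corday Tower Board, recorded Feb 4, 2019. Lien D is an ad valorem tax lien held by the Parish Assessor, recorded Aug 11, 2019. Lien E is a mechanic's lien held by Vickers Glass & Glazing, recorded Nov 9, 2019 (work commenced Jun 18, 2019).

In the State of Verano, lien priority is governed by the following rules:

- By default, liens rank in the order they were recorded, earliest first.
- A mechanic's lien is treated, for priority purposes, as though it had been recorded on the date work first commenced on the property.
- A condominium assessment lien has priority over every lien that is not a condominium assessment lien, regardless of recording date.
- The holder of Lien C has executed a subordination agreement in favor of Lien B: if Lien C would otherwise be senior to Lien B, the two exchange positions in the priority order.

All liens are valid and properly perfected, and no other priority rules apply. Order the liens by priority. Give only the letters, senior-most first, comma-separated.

Effective dates after the stated exceptions: B is treated as recorded May 21, 2019, the work-commencement date; E relates back to Jun 18, 2019 (work commenced).
C is a condominium assessment lien and takes priority over every other lien.
Ordering the rest by effective date: A (Mar 22, 2019), B (May 21, 2019), E (Jun 18, 2019), D (Aug 11, 2019).
C is senior to B before the subordination, so the two trade places.

B, A, C, E, D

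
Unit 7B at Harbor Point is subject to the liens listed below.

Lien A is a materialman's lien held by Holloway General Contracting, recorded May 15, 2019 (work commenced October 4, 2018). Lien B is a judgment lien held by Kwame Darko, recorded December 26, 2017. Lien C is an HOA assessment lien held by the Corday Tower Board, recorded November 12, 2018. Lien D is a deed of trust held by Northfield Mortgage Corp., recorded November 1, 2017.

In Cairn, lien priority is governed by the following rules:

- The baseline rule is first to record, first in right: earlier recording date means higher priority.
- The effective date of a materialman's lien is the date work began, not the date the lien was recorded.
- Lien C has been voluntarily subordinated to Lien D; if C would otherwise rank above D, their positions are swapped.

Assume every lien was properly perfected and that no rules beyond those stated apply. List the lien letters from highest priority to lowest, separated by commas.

D, B, A, C

First, effective dates: A is treated as recorded October 4, 2018, the work-commencement date.
Sorted by effective date: D (November 1, 2017), B (December 26, 2017), A (October 4, 2018), C (November 12, 2018).
C is already junior to D, so the subordination agreement changes nothing.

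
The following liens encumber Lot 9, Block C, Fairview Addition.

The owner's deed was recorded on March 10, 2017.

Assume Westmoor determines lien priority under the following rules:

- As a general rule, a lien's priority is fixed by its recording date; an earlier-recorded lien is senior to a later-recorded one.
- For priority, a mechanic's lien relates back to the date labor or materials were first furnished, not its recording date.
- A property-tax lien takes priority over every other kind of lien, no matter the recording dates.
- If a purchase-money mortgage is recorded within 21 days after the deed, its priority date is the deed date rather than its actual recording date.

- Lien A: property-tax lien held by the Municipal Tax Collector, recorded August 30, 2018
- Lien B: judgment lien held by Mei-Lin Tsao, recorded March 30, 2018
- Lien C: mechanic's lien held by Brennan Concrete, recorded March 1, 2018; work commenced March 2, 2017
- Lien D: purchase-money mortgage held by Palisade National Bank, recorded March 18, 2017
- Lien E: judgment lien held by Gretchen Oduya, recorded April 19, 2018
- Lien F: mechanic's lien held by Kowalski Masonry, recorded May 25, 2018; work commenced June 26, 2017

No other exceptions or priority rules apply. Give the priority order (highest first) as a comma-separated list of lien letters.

A, C, D, F, B, E

Adjusting effective dates: C relates back to March 2, 2017 (work commenced); D was recorded within the 21-day window, so its effective date is the deed date March 10, 2017; F is treated as recorded June 26, 2017, the work-commencement date.
A is a property-tax lien, so it outranks all other liens regardless of date.
Ordering the rest by effective date: C (March 2, 2017), D (March 10, 2017), F (June 26, 2017), B (March 30, 2018), E (April 19, 2018).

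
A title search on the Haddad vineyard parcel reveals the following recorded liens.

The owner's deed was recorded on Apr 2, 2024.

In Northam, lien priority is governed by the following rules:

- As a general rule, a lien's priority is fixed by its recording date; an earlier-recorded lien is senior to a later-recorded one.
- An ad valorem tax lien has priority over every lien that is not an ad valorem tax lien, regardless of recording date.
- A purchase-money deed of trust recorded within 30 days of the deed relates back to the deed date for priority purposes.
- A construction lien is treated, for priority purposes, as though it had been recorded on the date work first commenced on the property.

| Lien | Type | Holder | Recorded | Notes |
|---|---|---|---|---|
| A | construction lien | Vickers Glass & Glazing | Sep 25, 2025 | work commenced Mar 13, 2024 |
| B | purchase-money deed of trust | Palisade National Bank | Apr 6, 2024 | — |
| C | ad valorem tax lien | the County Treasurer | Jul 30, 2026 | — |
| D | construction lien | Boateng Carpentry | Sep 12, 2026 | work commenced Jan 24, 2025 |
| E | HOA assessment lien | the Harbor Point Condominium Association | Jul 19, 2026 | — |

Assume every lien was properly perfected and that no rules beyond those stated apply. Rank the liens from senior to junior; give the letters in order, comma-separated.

Adjusting effective dates: A relates back to Mar 13, 2024 (work commenced); B was recorded within the 30-day window, so its effective date is the deed date Apr 2, 2024; D is treated as recorded Jan 24, 2025, the work-commencement date.
C is an ad valorem tax lien and takes priority over every other lien.
The other liens, earliest effective date first: A (Mar 13, 2024), B (Apr 2, 2024), D (Jan 24, 2025), E (Jul 19, 2026).

C, A, B, D, E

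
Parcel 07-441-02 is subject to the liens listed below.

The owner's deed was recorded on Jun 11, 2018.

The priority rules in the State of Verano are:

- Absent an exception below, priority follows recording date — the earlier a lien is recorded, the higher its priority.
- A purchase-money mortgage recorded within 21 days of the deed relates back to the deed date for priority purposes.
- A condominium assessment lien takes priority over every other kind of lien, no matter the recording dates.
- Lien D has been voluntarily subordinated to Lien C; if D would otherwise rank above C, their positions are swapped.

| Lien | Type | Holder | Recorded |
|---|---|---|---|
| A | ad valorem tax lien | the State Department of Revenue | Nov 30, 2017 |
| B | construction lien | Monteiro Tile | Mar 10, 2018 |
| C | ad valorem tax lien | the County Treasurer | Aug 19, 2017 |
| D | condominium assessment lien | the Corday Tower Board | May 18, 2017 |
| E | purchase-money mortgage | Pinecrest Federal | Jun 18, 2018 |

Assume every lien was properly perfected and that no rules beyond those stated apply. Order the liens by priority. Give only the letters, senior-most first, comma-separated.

First, effective dates: E relates back to the deed date Jun 11, 2018.
D is a condominium assessment lien, so it outranks all other liens regardless of date.
Ordering the rest by effective date: C (Aug 19, 2017), A (Nov 30, 2017), B (Mar 10, 2018), E (Jun 11, 2018).
Because D would otherwise rank above C, the subordination swaps them.

C, D, A, B, E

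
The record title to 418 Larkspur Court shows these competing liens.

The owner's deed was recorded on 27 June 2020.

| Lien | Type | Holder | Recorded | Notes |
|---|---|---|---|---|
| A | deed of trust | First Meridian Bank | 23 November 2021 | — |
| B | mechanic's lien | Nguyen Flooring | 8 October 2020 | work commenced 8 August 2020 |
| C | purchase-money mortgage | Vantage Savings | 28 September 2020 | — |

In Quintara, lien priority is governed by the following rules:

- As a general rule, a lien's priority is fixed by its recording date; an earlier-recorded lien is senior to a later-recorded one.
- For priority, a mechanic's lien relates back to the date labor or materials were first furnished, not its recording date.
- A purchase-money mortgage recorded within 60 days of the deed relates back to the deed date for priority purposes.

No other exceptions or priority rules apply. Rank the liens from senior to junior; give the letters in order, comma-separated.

Effective dates after the stated exceptions: B relates back to 8 August 2020 (work commenced); C missed the 60-day window (93 days after the deed), so its recording date stands.
Sorted by effective date: B (8 August 2020), C (28 September 2020), A (23 November 2021).

B, C, A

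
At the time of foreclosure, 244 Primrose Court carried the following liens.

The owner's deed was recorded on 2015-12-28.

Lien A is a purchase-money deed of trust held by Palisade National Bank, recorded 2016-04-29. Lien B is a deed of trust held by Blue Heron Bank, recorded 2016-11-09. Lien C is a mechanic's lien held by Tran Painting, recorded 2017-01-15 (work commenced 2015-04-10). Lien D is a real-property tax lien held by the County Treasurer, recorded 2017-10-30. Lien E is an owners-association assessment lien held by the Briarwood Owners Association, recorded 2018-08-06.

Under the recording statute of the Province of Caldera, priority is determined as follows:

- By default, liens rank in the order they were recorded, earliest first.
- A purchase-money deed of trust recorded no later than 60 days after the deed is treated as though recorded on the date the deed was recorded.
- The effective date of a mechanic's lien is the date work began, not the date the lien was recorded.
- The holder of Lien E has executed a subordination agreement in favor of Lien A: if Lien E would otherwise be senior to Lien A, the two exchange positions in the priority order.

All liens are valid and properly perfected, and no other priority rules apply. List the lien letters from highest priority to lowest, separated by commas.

Effective dates after the stated exceptions: A was recorded 123 days after the deed — beyond 60 days — so no relation-back applies; C is treated as recorded 2015-04-10, the work-commencement date.
By effective date, earliest first: C (2015-04-10), A (2016-04-29), B (2016-11-09), D (2017-10-30), E (2018-08-06).
E is already junior to A, so the subordination agreement changes nothing.

C, A, B, D, E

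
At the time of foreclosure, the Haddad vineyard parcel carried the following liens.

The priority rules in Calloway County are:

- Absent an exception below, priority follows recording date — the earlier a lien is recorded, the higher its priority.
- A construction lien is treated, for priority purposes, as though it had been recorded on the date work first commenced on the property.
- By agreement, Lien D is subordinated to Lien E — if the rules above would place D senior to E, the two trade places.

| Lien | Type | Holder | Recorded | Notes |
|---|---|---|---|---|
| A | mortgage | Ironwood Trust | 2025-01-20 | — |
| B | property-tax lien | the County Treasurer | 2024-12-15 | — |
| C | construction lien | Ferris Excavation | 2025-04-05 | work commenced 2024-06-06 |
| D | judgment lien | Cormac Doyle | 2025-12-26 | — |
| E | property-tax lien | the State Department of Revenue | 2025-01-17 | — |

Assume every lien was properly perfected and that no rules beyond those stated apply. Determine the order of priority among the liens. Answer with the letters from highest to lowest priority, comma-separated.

Effective dates: C relates back to 2024-06-06 (work commenced).
Sorted by effective date: C (2024-06-06), B (2024-12-15), E (2025-01-17), A (2025-01-20), D (2025-12-26).
Since D is not senior to E, the subordination leaves the order unchanged.

C, B, E, A, D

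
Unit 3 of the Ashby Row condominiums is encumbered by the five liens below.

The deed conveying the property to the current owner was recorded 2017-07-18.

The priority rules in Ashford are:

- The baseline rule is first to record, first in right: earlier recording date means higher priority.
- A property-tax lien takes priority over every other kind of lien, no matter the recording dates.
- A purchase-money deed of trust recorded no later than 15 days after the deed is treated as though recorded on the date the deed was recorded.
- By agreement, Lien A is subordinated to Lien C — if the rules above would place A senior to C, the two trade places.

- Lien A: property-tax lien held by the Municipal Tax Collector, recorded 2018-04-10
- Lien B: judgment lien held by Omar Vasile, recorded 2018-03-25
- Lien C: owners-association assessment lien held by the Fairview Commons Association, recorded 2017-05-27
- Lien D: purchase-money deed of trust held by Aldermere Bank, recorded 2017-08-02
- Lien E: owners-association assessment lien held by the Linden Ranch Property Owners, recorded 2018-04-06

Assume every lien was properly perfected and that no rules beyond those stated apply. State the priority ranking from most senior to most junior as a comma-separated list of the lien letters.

Effective dates after the stated exceptions: D relates back to the deed date 2017-07-18.
As a property-tax lien, A is senior to every other lien.
Ordering the rest by effective date: C (2017-05-27), D (2017-07-18), B (2018-03-25), E (2018-04-06).
A is senior to C before the subordination, so the two trade places.

C, A, D, B, E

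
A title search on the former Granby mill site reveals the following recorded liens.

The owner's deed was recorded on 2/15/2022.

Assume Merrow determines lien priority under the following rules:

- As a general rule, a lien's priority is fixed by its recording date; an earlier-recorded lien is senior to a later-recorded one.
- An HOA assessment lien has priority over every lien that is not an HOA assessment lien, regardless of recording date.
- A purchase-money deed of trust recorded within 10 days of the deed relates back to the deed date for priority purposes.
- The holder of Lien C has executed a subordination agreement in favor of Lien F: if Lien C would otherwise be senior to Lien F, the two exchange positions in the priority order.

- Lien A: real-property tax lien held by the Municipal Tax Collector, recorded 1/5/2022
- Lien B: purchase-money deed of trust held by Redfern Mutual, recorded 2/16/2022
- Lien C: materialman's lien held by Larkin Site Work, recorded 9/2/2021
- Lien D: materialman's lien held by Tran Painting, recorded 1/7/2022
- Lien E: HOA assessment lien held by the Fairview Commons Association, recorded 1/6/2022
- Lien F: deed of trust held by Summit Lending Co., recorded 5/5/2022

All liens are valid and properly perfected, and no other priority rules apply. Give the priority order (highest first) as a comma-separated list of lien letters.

E, F, A, D, B, C

Effective dates: B relates back to the deed date 2/15/2022.
E is an HOA assessment lien, so it outranks all other liens regardless of date.
Among the remaining liens, by effective date: C (9/2/2021), A (1/5/2022), D (1/7/2022), B (2/15/2022), F (5/5/2022).
C would otherwise be senior to F, so under the subordination agreement C and F exchange positions.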